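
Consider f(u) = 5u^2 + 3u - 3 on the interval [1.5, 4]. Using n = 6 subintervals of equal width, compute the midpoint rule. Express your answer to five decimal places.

Δu = (4 − 1.5)/6 = 5/12.
Midpoints: 41/24, 2.125, 61/24, 71/24, 3.375, 91/24.
f(41/24) = 9629/576, f(2.125) = 25.953125, f(61/24) = 21269/576, f(71/24) = 28589/576, f(3.375) = 64.078125, f(91/24) = 46229/576.
Sum = Δu · [f(41/24) + f(2.125) + f(61/24) + ...].
Sum ≈ 113.98582.

113.98582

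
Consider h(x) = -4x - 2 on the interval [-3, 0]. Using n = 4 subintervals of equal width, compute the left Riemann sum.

Δx = (0 − (-3))/4 = 0.75.
Left endpoints: -3, -2.25, -1.5, -0.75.
h(-3) = 10, h(-2.25) = 7, h(-1.5) = 4, h(-0.75) = 1.
Sum = Δx · [h(-3) + h(-2.25) + h(-1.5) + h(-0.75)].
Sum = 16.5.

16.5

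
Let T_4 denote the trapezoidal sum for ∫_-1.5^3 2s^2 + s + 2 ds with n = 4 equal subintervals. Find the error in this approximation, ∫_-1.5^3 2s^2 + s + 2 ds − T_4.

Exact integral: ∫_-1.5^3 f(s) ds = 32.625.
T_4 = 34.5234375.
Error = 32.625 − 34.5234375 = -1.8984375.

-1.8984375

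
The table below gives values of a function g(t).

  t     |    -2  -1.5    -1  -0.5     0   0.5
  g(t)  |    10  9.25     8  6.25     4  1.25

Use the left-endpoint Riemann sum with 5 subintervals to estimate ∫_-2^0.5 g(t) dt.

Δt = 0.5.
Sum = 0.5·[10 + 9.25 + 8 + 6.25 + 4] = 18.75.

18.75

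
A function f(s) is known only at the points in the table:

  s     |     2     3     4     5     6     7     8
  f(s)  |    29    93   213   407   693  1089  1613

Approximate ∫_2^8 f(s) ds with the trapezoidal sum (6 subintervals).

3316

Δs = 1.
T_6 = (1/2)·[29 + 2·93 + 2·213 + 2·407 + 2·693 + 2·1089 + 1613] = 3316.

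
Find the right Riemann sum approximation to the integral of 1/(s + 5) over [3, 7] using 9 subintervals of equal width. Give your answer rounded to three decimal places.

Δs = (7 − 3)/9 = 4/9.
Right endpoints: 31/9, 35/9, 13/3, 43/9, 47/9, 17/3, 55/9, 59/9, 7.
f(31/9) = 9/76, f(35/9) = 0.1125, f(13/3) = 3/28, f(43/9) = 9/88, f(47/9) = 9/92, f(17/3) = 0.09375, f(55/9) = 0.09, f(59/9) = 9/104, f(7) = 1/12.
Sum = Δs · [f(31/9) + f(35/9) + f(13/3) + ...].
Sum ≈ 0.396.

0.396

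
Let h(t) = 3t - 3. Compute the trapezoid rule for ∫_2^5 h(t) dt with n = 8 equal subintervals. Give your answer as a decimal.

22.5

Δt = (5 − 2)/8 = 0.375.
h(2) = 3, h(2.375) = 4.125, h(2.75) = 5.25, h(3.125) = 6.375, h(3.5) = 7.5, h(3.875) = 8.625, h(4.25) = 9.75, h(4.625) = 10.875, h(5) = 12.
T_8 = (Δt/2)·[h(t_0) + 2h(t_1) + ... + 2h(t_{7}) + h(t_8)].
Sum = 22.5.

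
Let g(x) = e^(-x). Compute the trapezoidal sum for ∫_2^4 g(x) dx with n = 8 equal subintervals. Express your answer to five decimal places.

0.11763

Δx = (4 − 2)/8 = 0.25.
g(2) ≈ 0.13534, g(2.25) ≈ 0.10540, g(2.5) ≈ 0.08208, g(2.75) ≈ 0.06393, g(3) ≈ 0.04979, g(3.25) ≈ 0.03877, g(3.5) ≈ 0.03020, g(3.75) ≈ 0.02352, g(4) ≈ 0.01832.
T_8 = (Δx/2)·[g(x_0) + 2g(x_1) + ... + 2g(x_{7}) + g(x_8)].
Sum ≈ 0.11763.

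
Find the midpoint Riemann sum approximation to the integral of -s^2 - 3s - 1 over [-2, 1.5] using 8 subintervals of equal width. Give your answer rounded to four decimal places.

Δs = (1.5 − (-2))/8 = 0.4375.
Midpoints: -1.78125, -1.34375, -0.90625, -0.46875, -0.03125, 0.40625, 0.84375, 1.28125.
f(-1.78125) = 1199/1024, f(-1.34375) = 1255/1024, f(-0.90625) = 919/1024, f(-0.46875) = 191/1024, f(-0.03125) = -929/1024, f(0.40625) = -2441/1024, f(0.84375) = -4345/1024, f(1.28125) = -6641/1024.
Sum = Δs · [f(-1.78125) + f(-1.34375) + f(-0.90625) + ...].
Sum ≈ -4.6108.

-4.6108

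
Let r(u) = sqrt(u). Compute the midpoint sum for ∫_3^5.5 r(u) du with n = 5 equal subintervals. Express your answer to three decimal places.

5.136

Δu = (5.5 − 3)/5 = 0.5.
Midpoints: 3.25, 3.75, 4.25, 4.75, 5.25.
r(3.25) ≈ 1.803, r(3.75) ≈ 1.936, r(4.25) ≈ 2.062, r(4.75) ≈ 2.179, r(5.25) ≈ 2.291.
Sum = Δu · [r(3.25) + r(3.75) + r(4.25) + r(4.75) + r(5.25)].
Sum ≈ 5.136.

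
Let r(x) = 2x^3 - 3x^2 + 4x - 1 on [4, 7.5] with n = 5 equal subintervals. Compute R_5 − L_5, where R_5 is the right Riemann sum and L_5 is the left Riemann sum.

R_5 = 1395.31.
L_5 = 969.01.
R_5 − L_5 = 426.3.

426.3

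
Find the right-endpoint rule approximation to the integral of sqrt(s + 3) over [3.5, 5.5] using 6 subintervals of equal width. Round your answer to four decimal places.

Δs = (5.5 − 3.5)/6 = 1/3.
Right endpoints: 23/6, 25/6, 4.5, 29/6, 31/6, 5.5.
f(23/6) ≈ 2.6141, f(25/6) ≈ 2.6771, f(4.5) ≈ 2.7386, f(29/6) ≈ 2.7988, f(31/6) ≈ 2.8577, f(5.5) ≈ 2.9155.
Sum = Δs · [f(23/6) + f(25/6) + f(4.5) + ...].
Sum ≈ 5.5339.

5.5339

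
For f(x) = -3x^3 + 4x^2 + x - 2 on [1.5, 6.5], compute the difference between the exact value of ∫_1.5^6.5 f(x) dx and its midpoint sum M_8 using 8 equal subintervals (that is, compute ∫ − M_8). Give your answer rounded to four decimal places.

Exact integral: ∫_1.5^6.5 f(x) dx ≈ -963.333333.
M_8 = -958.125.
Error ≈ -963.333333 − (-958.125) ≈ -5.2083.

-5.2083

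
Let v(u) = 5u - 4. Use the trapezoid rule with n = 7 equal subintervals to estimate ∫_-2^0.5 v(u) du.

Δu = (0.5 − (-2))/7 = 5/14.
v(-2) = -14, v(-23/14) = -171/14, v(-9/7) = -73/7, v(-13/14) = -121/14, v(-4/7) = -48/7, v(-3/14) = -71/14, v(1/7) = -23/7, v(0.5) = -1.5.
T_7 = (Δu/2)·[v(u_0) + 2v(u_1) + ... + 2v(u_{6}) + v(u_7)].
Sum = -19.375.

-19.375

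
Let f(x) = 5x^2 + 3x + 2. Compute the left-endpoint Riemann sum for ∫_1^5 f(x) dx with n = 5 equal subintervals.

200

Δx = (5 − 1)/5 = 0.8.
Left endpoints: 1, 1.8, 2.6, 3.4, 4.2.
f(1) = 10, f(1.8) = 23.6, f(2.6) = 43.6, f(3.4) = 70, f(4.2) = 102.8.
Sum = Δx · [f(1) + f(1.8) + f(2.6) + f(3.4) + f(4.2)].
Sum = 200.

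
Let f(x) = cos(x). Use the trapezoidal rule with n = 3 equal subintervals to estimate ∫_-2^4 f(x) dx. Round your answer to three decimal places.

0.098

Δx = (4 − (-2))/3 = 2.
f(-2) ≈ -0.416, f(0) ≈ 1.000, f(2) ≈ -0.416, f(4) ≈ -0.654.
T_3 = (Δx/2)·[f(x_0) + 2f(x_1) + 2f(x_2) + f(x_3)].
Sum ≈ 0.098.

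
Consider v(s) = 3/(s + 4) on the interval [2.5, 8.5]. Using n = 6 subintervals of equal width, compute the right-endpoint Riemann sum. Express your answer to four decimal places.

Δs = (8.5 − 2.5)/6 = 1.
Right endpoints: 3.5, 4.5, 5.5, 6.5, 7.5, 8.5.
v(3.5) = 0.4, v(4.5) = 6/17, v(5.5) = 6/19, v(6.5) = 2/7, v(7.5) = 6/23, v(8.5) = 0.24.
Sum = Δs · [v(3.5) + v(4.5) + v(5.5) + ...].
Sum ≈ 1.8553.

1.8553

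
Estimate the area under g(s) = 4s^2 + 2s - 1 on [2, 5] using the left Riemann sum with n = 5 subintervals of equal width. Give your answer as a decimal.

Δs = (5 − 2)/5 = 0.6.
Left endpoints: 2, 2.6, 3.2, 3.8, 4.4.
g(2) = 19, g(2.6) = 31.24, g(3.2) = 46.36, g(3.8) = 64.36, g(4.4) = 85.24.
Sum = Δs · [g(2) + g(2.6) + g(3.2) + g(3.8) + g(4.4)].
Sum = 147.72.

147.72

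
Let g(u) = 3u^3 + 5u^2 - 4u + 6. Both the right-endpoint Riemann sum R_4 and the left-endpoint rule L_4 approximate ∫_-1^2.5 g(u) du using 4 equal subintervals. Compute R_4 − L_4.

54.359375

R_4 ≈ 99.1826172.
L_4 ≈ 44.8232422.
R_4 − L_4 = 54.359375.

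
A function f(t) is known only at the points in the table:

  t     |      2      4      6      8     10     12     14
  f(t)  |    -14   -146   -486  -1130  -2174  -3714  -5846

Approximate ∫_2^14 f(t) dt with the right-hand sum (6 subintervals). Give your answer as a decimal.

-26992

Δt = 2.
Sum = 2·[(-146) + (-486) + (-1130) + (-2174) + (-3714) + (-5846)] = -26992.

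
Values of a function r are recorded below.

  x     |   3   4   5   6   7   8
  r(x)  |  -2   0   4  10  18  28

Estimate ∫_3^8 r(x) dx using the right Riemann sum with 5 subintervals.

Δx = 1.
Sum = 1·[0 + 4 + 10 + 18 + 28] = 60.

60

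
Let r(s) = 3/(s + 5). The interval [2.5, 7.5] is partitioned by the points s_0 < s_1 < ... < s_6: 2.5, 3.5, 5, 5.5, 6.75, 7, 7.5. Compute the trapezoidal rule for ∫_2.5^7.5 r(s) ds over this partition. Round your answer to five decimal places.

Subinterval widths: 1, 1.5, 0.5, 1.25, 0.25, 0.5.
r(2.5) = 0.4, r(3.5) = 6/17, r(5) = 0.3, r(5.5) = 2/7, r(6.75) = 12/47, r(7) = 0.25, r(7.5) = 0.24.
On each subinterval the trapezoid contributes (Δs_i/2)·[r(s_{i-1}) + r(s_i)].
Sum ≈ 1.53642.

1.53642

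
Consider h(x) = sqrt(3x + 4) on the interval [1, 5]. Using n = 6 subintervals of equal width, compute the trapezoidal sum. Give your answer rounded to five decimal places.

Δx = (5 − 1)/6 = 2/3.
h(1) ≈ 2.64575, h(5/3) ≈ 3.00000, h(7/3) ≈ 3.31662, h(3) ≈ 3.60555, h(11/3) ≈ 3.87298, h(13/3) ≈ 4.12311, h(5) ≈ 4.35890.
T_6 = (Δx/2)·[h(x_0) + 2h(x_1) + ... + 2h(x_{5}) + h(x_6)].
Sum ≈ 14.28039.

14.28039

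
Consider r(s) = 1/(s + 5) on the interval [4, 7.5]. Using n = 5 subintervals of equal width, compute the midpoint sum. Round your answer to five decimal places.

Δs = (7.5 − 4)/5 = 0.7.
Midpoints: 4.35, 5.05, 5.75, 6.45, 7.15.
r(4.35) = 20/187, r(5.05) = 20/201, r(5.75) = 4/43, r(6.45) = 20/229, r(7.15) = 20/243.
Sum = Δs · [r(4.35) + r(5.05) + r(5.75) + r(6.45) + r(7.15)].
Sum ≈ 0.32838.

0.32838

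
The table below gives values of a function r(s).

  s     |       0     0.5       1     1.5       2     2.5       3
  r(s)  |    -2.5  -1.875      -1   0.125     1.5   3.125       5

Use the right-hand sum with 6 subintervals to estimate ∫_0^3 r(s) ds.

Δs = 0.5.
Sum = 0.5·[(-1.875) + (-1) + 0.125 + 1.5 + 3.125 + 5] = 3.4375.

3.4375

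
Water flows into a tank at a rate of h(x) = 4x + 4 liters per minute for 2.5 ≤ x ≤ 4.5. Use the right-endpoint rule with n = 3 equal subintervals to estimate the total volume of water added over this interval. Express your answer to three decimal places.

38.667

Δx = (4.5 − 2.5)/3 = 2/3.
Right endpoints: 19/6, 23/6, 4.5.
h(19/6) = 50/3, h(23/6) = 58/3, h(4.5) = 22.
Sum = Δx · [h(19/6) + h(23/6) + h(4.5)].
Sum ≈ 38.667.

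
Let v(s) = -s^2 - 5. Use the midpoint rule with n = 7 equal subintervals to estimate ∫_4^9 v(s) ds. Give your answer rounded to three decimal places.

-246.454

Δs = (9 − 4)/7 = 5/7.
Midpoints: 61/14, 71/14, 81/14, 6.5, 101/14, 111/14, 121/14.
v(61/14) = -4701/196, v(71/14) = -6021/196, v(81/14) = -7541/196, v(6.5) = -47.25, v(101/14) = -11181/196, v(111/14) = -13301/196, v(121/14) = -15621/196.
Sum = Δs · [v(61/14) + v(71/14) + v(81/14) + ...].
Sum ≈ -246.454.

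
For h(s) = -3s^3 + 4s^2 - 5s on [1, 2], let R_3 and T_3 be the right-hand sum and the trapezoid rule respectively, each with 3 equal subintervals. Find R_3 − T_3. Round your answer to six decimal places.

R_3 ≈ -11.92592593.
T_3 ≈ -9.59259259.
R_3 − T_3 ≈ -2.333333.

-2.333333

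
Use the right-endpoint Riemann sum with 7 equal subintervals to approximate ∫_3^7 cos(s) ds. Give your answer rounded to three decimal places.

1.000

Δs = (7 − 3)/7 = 4/7.
Right endpoints: 25/7, 29/7, 33/7, 37/7, 41/7, 45/7, 7.
f(25/7) ≈ -0.909, f(29/7) ≈ -0.539, f(33/7) ≈ 0.002, f(37/7) ≈ 0.542, f(41/7) ≈ 0.911, f(45/7) ≈ 0.989, f(7) ≈ 0.754.
Sum = Δs · [f(25/7) + f(29/7) + f(33/7) + ...].
Sum ≈ 1.000.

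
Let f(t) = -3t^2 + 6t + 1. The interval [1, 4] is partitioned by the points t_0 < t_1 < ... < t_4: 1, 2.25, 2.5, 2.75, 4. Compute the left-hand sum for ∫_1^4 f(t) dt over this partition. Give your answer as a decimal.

Subinterval widths: 1.25, 0.25, 0.25, 1.25.
Left endpoints: 1, 2.25, 2.5, 2.75.
f(1) = 4, f(2.25) = -0.6875, f(2.5) = -2.75, f(2.75) = -5.1875.
Sum = Σ Δt_i · f(t_i).
Sum = -2.34375.

-2.34375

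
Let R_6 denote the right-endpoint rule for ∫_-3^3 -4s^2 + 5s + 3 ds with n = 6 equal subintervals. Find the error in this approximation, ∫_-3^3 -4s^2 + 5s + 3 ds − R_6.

Exact integral: ∫_-3^3 f(s) ds = -54.
R_6 = -43.
Error = -54 − (-43) = -11.

-11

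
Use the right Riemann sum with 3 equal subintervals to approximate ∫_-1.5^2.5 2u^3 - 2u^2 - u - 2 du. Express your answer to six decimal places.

Δu = (2.5 − (-1.5))/3 = 4/3.
Right endpoints: -1/6, 7/6, 2.5.
f(-1/6) = -205/108, f(7/6) = -293/108, f(2.5) = 14.25.
Sum = Δu · [f(-1/6) + f(7/6) + f(2.5)].
Sum ≈ 12.851852.

12.851852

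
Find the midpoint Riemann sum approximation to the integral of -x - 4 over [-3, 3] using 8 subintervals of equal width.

-24

Δx = (3 − (-3))/8 = 0.75.
Midpoints: -2.625, -1.875, -1.125, -0.375, 0.375, 1.125, 1.875, 2.625.
f(-2.625) = -1.375, f(-1.875) = -2.125, f(-1.125) = -2.875, f(-0.375) = -3.625, f(0.375) = -4.375, f(1.125) = -5.125, f(1.875) = -5.875, f(2.625) = -6.625.
Sum = Δx · [f(-2.625) + f(-1.875) + f(-1.125) + ...].
Sum = -24.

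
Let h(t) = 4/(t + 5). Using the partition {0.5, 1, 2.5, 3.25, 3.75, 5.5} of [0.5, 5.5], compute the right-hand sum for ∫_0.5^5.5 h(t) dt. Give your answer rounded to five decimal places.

Subinterval widths: 0.5, 1.5, 0.75, 0.5, 1.75.
Right endpoints: 1, 2.5, 3.25, 3.75, 5.5.
h(1) = 2/3, h(2.5) = 8/15, h(3.25) = 16/33, h(3.75) = 16/35, h(5.5) = 8/21.
Sum = Σ Δt_i · h(t_i).
Sum ≈ 2.39221.

2.39221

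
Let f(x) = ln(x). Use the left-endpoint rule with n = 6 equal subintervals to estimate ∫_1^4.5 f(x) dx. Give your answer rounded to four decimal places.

2.8079

Δx = (4.5 − 1)/6 = 7/12.
Left endpoints: 1, 19/12, 13/6, 2.75, 10/3, 47/12.
f(1) ≈ 0.0000, f(19/12) ≈ 0.4595, f(13/6) ≈ 0.7732, f(2.75) ≈ 1.0116, f(10/3) ≈ 1.2040, f(47/12) ≈ 1.3652.
Sum = Δx · [f(1) + f(19/12) + f(13/6) + ...].
Sum ≈ 2.8079.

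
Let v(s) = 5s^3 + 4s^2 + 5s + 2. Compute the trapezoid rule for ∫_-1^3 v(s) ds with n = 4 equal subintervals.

Δs = (3 − (-1))/4 = 1.
v(-1) = -4, v(0) = 2, v(1) = 16, v(2) = 68, v(3) = 188.
T_4 = (Δs/2)·[v(s_0) + 2v(s_1) + 2v(s_2) + 2v(s_3) + v(s_4)].
Sum = 178.

178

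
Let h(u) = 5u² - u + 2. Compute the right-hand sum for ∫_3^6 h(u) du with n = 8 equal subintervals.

332.6015625

Δu = (6 − 3)/8 = 0.375.
Right endpoints: 3.375, 3.75, 4.125, 4.5, 4.875, 5.25, 5.625, 6.
h(3.375) = 55.578125, h(3.75) = 68.5625, h(4.125) = 82.953125, h(4.5) = 98.75, h(4.875) = 115.953125, h(5.25) = 134.5625, h(5.625) = 154.578125, h(6) = 176.
Sum = Δu · [h(3.375) + h(3.75) + h(4.125) + ...].
Sum = 332.6015625.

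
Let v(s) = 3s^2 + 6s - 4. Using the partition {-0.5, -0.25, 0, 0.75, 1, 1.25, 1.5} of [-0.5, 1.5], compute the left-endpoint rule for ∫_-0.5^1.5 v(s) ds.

-2.046875

Subinterval widths: 0.25, 0.25, 0.75, 0.25, 0.25, 0.25.
Left endpoints: -0.5, -0.25, 0, 0.75, 1, 1.25.
v(-0.5) = -6.25, v(-0.25) = -5.3125, v(0) = -4, v(0.75) = 2.1875, v(1) = 5, v(1.25) = 8.1875.
Sum = Σ Δs_i · v(s_i).
Sum = -2.046875.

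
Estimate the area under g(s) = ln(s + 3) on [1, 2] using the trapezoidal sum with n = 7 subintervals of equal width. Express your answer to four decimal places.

Δs = (2 − 1)/7 = 1/7.
g(1) ≈ 1.3863, g(8/7) ≈ 1.4214, g(9/7) ≈ 1.4553, g(10/7) ≈ 1.4881, g(11/7) ≈ 1.5198, g(12/7) ≈ 1.5506, g(13/7) ≈ 1.5805, g(2) ≈ 1.6094.
T_7 = (Δs/2)·[g(s_0) + 2g(s_1) + ... + 2g(s_{6}) + g(s_7)].
Sum ≈ 1.5019.

1.5019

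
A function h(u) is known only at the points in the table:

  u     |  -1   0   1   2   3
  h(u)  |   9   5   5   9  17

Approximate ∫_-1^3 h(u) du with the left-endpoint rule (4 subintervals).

Δu = 1.
Sum = 1·[9 + 5 + 5 + 9] = 28.

28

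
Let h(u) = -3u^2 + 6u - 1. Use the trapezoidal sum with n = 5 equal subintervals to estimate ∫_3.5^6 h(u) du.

-104.6875

Δu = (6 − 3.5)/5 = 0.5.
h(3.5) = -16.75, h(4) = -25, h(4.5) = -34.75, h(5) = -46, h(5.5) = -58.75, h(6) = -73.
T_5 = (Δu/2)·[h(u_0) + 2h(u_1) + ... + 2h(u_{4}) + h(u_5)].
Sum = -104.6875.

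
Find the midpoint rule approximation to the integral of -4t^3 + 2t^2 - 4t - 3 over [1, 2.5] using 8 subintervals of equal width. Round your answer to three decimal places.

Δt = (2.5 − 1)/8 = 0.1875.
Midpoints: 1.09375, 1.28125, 1.46875, 1.65625, 1.84375, 2.03125, 2.21875, 2.40625.
f(1.09375) = -83691/8192, f(1.28125) = -108585/8192, f(1.46875) = -141183/8192, f(1.65625) = -182781/8192, f(1.84375) = -234675/8192, f(2.03125) = -298161/8192, f(2.21875) = -374535/8192, f(2.40625) = -465093/8192.
Sum = Δt · [f(1.09375) + f(1.28125) + f(1.46875) + ...].
Sum ≈ -43.229.

-43.229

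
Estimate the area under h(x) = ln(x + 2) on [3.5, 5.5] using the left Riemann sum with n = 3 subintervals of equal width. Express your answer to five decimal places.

Δx = (5.5 − 3.5)/3 = 2/3.
Left endpoints: 3.5, 25/6, 29/6.
h(3.5) ≈ 1.70475, h(25/6) ≈ 1.81916, h(29/6) ≈ 1.92181.
Sum = Δx · [h(3.5) + h(25/6) + h(29/6)].
Sum ≈ 3.63048.

3.63048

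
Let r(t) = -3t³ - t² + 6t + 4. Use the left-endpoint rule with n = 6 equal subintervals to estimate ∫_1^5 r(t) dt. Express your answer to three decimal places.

Δt = (5 − 1)/6 = 2/3.
Left endpoints: 1, 5/3, 7/3, 3, 11/3, 13/3.
r(1) = 6, r(5/3) = -8/3, r(7/3) = -230/9, r(3) = -68, r(11/3) = -406/3, r(13/3) = -2096/9.
Sum = Δt · [r(1) + r(5/3) + r(7/3) + ...].
Sum ≈ -305.630.

-305.630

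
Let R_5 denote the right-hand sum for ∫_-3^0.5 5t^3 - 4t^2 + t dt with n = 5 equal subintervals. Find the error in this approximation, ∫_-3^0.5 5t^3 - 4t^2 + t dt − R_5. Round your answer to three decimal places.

Exact integral: ∫_-3^0.5 f(t) dt ≈ -141.71354.
R_5 = -87.2725.
Error ≈ -141.71354 − (-87.2725) ≈ -54.441.

-54.441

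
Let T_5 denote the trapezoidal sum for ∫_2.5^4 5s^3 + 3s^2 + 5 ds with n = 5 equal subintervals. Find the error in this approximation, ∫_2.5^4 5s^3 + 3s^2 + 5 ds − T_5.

Exact integral: ∫_2.5^4 f(s) ds = 327.046875.
T_5 = 328.21125.
Error = 327.046875 − 328.21125 = -1.164375.

-1.164375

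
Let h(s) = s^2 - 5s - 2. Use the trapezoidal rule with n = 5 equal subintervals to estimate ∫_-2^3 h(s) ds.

-10

Δs = (3 − (-2))/5 = 1.
h(-2) = 12, h(-1) = 4, h(0) = -2, h(1) = -6, h(2) = -8, h(3) = -8.
T_5 = (Δs/2)·[h(s_0) + 2h(s_1) + ... + 2h(s_{4}) + h(s_5)].
Sum = -10.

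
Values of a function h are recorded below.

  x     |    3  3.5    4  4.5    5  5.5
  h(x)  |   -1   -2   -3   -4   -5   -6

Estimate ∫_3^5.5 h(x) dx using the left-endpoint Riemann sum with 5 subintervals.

-7.5

Δx = 0.5.
Sum = 0.5·[(-1) + (-2) + (-3) + (-4) + (-5)] = -7.5.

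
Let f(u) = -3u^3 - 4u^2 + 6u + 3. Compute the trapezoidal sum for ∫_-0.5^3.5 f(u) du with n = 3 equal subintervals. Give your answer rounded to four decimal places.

-142.5741

Δu = (3.5 − (-0.5))/3 = 4/3.
f(-0.5) = -0.625, f(5/6) = 251/72, f(13/6) = -799/24, f(3.5) = -153.625.
T_3 = (Δu/2)·[f(u_0) + 2f(u_1) + 2f(u_2) + f(u_3)].
Sum ≈ -142.5741.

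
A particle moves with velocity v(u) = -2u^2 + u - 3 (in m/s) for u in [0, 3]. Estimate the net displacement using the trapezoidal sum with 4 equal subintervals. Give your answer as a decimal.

Δu = (3 − 0)/4 = 0.75.
v(0) = -3, v(0.75) = -3.375, v(1.5) = -6, v(2.25) = -10.875, v(3) = -18.
T_4 = (Δu/2)·[v(u_0) + 2v(u_1) + 2v(u_2) + 2v(u_3) + v(u_4)].
Sum = -23.0625.

-23.0625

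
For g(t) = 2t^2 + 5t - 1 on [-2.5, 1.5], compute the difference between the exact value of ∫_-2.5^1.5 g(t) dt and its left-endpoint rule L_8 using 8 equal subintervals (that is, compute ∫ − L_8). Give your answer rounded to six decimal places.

Exact integral: ∫_-2.5^1.5 g(t) dt ≈ -1.33333333.
L_8 = -4.
Error ≈ -1.33333333 − (-4) ≈ 2.666667.

2.666667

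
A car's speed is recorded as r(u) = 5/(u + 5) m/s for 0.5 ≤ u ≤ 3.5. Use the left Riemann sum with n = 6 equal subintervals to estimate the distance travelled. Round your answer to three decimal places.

2.259

Δu = (3.5 − 0.5)/6 = 0.5.
Left endpoints: 0.5, 1, 1.5, 2, 2.5, 3.
r(0.5) = 10/11, r(1) = 5/6, r(1.5) = 10/13, r(2) = 5/7, r(2.5) = 2/3, r(3) = 0.625.
Sum = Δu · [r(0.5) + r(1) + r(1.5) + ...].
Sum ≈ 2.259.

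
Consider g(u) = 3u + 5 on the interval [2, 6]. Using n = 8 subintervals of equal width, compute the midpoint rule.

68

Δu = (6 − 2)/8 = 0.5.
Midpoints: 2.25, 2.75, 3.25, 3.75, 4.25, 4.75, 5.25, 5.75.
g(2.25) = 11.75, g(2.75) = 13.25, g(3.25) = 14.75, g(3.75) = 16.25, g(4.25) = 17.75, g(4.75) = 19.25, g(5.25) = 20.75, g(5.75) = 22.25.
Sum = Δu · [g(2.25) + g(2.75) + g(3.25) + ...].
Sum = 68.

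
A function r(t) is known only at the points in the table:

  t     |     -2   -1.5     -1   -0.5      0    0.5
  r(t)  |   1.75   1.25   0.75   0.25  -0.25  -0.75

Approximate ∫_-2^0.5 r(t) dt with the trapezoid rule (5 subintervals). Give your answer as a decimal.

Δt = 0.5.
T_5 = (0.5/2)·[1.75 + 2·1.25 + 2·0.75 + 2·0.25 + 2·(-0.25) + (-0.75)] = 1.25.

1.25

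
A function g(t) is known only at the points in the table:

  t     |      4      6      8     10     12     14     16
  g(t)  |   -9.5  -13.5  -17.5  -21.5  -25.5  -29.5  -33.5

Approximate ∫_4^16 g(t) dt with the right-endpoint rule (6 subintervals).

-282

Δt = 2.
Sum = 2·[(-13.5) + (-17.5) + (-21.5) + (-25.5) + (-29.5) + (-33.5)] = -282.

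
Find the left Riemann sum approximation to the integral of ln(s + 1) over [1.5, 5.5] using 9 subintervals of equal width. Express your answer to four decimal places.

5.6596

Δs = (5.5 − 1.5)/9 = 4/9.
Left endpoints: 1.5, 35/18, 43/18, 17/6, 59/18, 67/18, 25/6, 83/18, 91/18.
f(1.5) ≈ 0.9163, f(35/18) ≈ 1.0799, f(43/18) ≈ 1.2205, f(17/6) ≈ 1.3437, f(59/18) ≈ 1.4534, f(67/18) ≈ 1.5523, f(25/6) ≈ 1.6422, f(83/18) ≈ 1.7247, f(91/18) ≈ 1.8010.
Sum = Δs · [f(1.5) + f(35/18) + f(43/18) + ...].
Sum ≈ 5.6596.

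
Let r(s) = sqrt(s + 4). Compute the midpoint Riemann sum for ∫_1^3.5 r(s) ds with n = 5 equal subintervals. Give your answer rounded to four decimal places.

Δs = (3.5 − 1)/5 = 0.5.
Midpoints: 1.25, 1.75, 2.25, 2.75, 3.25.
r(1.25) ≈ 2.2913, r(1.75) ≈ 2.3979, r(2.25) ≈ 2.5000, r(2.75) ≈ 2.5981, r(3.25) ≈ 2.6926.
Sum = Δs · [r(1.25) + r(1.75) + r(2.25) + r(2.75) + r(3.25)].
Sum ≈ 6.2399.

6.2399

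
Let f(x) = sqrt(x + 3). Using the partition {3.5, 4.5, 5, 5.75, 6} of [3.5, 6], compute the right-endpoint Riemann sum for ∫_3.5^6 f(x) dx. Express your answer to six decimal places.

7.121356

Subinterval widths: 1, 0.5, 0.75, 0.25.
Right endpoints: 4.5, 5, 5.75, 6.
f(4.5) ≈ 2.738613, f(5) ≈ 2.828427, f(5.75) ≈ 2.958040, f(6) ≈ 3.000000.
Sum = Σ Δx_i · f(x_i).
Sum ≈ 7.121356.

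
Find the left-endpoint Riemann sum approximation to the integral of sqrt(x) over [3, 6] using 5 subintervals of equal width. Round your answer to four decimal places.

6.1161

Δx = (6 − 3)/5 = 0.6.
Left endpoints: 3, 3.6, 4.2, 4.8, 5.4.
f(3) ≈ 1.7321, f(3.6) ≈ 1.8974, f(4.2) ≈ 2.0494, f(4.8) ≈ 2.1909, f(5.4) ≈ 2.3238.
Sum = Δx · [f(3) + f(3.6) + f(4.2) + f(4.8) + f(5.4)].
Sum ≈ 6.1161.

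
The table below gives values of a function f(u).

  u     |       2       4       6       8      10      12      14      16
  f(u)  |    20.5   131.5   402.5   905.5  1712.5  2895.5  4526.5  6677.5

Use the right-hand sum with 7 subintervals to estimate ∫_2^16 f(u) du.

34503

Δu = 2.
Sum = 2·[131.5 + 402.5 + 905.5 + 1712.5 + 2895.5 + 4526.5 + 6677.5] = 34503.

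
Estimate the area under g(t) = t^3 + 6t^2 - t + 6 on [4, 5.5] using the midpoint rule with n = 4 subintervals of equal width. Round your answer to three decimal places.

Δt = (5.5 − 4)/4 = 0.375.
Midpoints: 4.1875, 4.5625, 4.9375, 5.3125.
g(4.1875) = 739131/4096, g(4.5625) = 906489/4096, g(4.9375) = 1096527/4096, g(5.3125) = 1310541/4096.
Sum = Δt · [g(4.1875) + g(4.5625) + g(4.9375) + g(5.3125)].
Sum ≈ 371.035.

371.035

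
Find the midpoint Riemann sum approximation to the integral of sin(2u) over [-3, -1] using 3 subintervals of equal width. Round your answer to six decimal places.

Δu = (-1 − (-3))/3 = 2/3.
Midpoints: -8/3, -2, -4/3.
f(-8/3) ≈ 0.813329, f(-2) ≈ 0.756802, f(-4/3) ≈ -0.457273.
Sum = Δu · [f(-8/3) + f(-2) + f(-4/3)].
Sum ≈ 0.741906.

0.741906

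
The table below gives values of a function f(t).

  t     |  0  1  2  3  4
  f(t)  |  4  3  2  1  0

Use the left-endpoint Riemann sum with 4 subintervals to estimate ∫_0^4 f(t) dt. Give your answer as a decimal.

10

Δt = 1.
Sum = 1·[4 + 3 + 2 + 1] = 10.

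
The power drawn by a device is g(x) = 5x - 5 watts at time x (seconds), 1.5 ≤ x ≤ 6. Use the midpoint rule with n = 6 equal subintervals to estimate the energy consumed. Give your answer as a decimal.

61.875

Δx = (6 − 1.5)/6 = 0.75.
Midpoints: 1.875, 2.625, 3.375, 4.125, 4.875, 5.625.
g(1.875) = 4.375, g(2.625) = 8.125, g(3.375) = 11.875, g(4.125) = 15.625, g(4.875) = 19.375, g(5.625) = 23.125.
Sum = Δx · [g(1.875) + g(2.625) + g(3.375) + ...].
Sum = 61.875.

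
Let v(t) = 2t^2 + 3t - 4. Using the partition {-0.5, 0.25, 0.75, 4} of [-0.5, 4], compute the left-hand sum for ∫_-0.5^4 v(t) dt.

-7.34375

Subinterval widths: 0.75, 0.5, 3.25.
Left endpoints: -0.5, 0.25, 0.75.
v(-0.5) = -5, v(0.25) = -3.125, v(0.75) = -0.625.
Sum = Σ Δt_i · v(t_i).
Sum = -7.34375.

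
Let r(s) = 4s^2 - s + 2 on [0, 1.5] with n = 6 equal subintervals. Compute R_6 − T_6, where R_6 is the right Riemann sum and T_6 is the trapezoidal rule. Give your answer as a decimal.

0.9375

R_6 = 7.375.
T_6 = 6.4375.
R_6 − T_6 = 0.9375.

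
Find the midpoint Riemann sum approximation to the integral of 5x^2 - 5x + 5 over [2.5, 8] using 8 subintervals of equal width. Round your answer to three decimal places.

709.333

Δx = (8 − 2.5)/8 = 0.6875.
Midpoints: 2.84375, 3.53125, 4.21875, 4.90625, 5.59375, 6.28125, 6.96875, 7.65625.
f(2.84375) = 31965/1024, f(3.53125) = 50885/1024, f(4.21875) = 74645/1024, f(4.90625) = 103245/1024, f(5.59375) = 136685/1024, f(6.28125) = 174965/1024, f(6.96875) = 218085/1024, f(7.65625) = 266045/1024.
Sum = Δx · [f(2.84375) + f(3.53125) + f(4.21875) + ...].
Sum ≈ 709.333.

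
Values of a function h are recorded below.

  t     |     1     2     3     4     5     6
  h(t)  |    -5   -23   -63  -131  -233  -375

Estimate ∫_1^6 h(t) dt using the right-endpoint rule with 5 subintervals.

Δt = 1.
Sum = 1·[(-23) + (-63) + (-131) + (-233) + (-375)] = -825.

-825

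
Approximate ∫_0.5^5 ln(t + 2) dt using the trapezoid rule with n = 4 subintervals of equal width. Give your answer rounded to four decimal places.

6.8038

Δt = (5 − 0.5)/4 = 1.125.
f(0.5) ≈ 0.9163, f(1.625) ≈ 1.2879, f(2.75) ≈ 1.5581, f(3.875) ≈ 1.7707, f(5) ≈ 1.9459.
T_4 = (Δt/2)·[f(t_0) + 2f(t_1) + 2f(t_2) + 2f(t_3) + f(t_4)].
Sum ≈ 6.8038.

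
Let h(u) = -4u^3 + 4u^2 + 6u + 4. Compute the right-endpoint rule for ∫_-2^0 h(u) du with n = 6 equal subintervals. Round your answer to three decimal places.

17.259

Δu = (0 − (-2))/6 = 1/3.
Right endpoints: -5/3, -4/3, -1, -2/3, -1/3, 0.
h(-5/3) = 638/27, h(-4/3) = 340/27, h(-1) = 6, h(-2/3) = 80/27, h(-1/3) = 70/27, h(0) = 4.
Sum = Δu · [h(-5/3) + h(-4/3) + h(-1) + ...].
Sum ≈ 17.259.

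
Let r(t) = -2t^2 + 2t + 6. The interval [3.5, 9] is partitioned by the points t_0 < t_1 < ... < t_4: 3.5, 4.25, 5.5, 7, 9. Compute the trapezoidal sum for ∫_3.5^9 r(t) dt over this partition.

-360.25

Subinterval widths: 0.75, 1.25, 1.5, 2.
r(3.5) = -11.5, r(4.25) = -21.625, r(5.5) = -43.5, r(7) = -78, r(9) = -138.
On each subinterval the trapezoid contributes (Δt_i/2)·[r(t_{i-1}) + r(t_i)].
Sum = -360.25.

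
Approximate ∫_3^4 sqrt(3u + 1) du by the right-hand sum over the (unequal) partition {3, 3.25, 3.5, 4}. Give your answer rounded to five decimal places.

Subinterval widths: 0.25, 0.25, 0.5.
Right endpoints: 3.25, 3.5, 4.
f(3.25) ≈ 3.27872, f(3.5) ≈ 3.39116, f(4) ≈ 3.60555.
Sum = Σ Δu_i · f(u_i).
Sum ≈ 3.47025.

3.47025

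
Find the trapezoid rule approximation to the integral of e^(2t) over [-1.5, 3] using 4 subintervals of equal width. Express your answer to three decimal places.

Δt = (3 − (-1.5))/4 = 1.125.
f(-1.5) ≈ 0.050, f(-0.375) ≈ 0.472, f(0.75) ≈ 4.482, f(1.875) ≈ 42.521, f(3) ≈ 403.429.
T_4 = (Δt/2)·[f(t_0) + 2f(t_1) + 2f(t_2) + 2f(t_3) + f(t_4)].
Sum ≈ 280.366.

280.366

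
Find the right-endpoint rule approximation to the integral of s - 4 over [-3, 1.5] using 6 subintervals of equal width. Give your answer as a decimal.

-19.6875

Δs = (1.5 − (-3))/6 = 0.75.
Right endpoints: -2.25, -1.5, -0.75, 0, 0.75, 1.5.
f(-2.25) = -6.25, f(-1.5) = -5.5, f(-0.75) = -4.75, f(0) = -4, f(0.75) = -3.25, f(1.5) = -2.5.
Sum = Δs · [f(-2.25) + f(-1.5) + f(-0.75) + ...].
Sum = -19.6875.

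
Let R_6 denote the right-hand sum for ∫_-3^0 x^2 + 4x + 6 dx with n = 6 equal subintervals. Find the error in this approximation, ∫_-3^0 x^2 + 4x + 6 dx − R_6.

-0.875

Exact integral: ∫_-3^0 f(x) dx = 9.
R_6 = 9.875.
Error = 9 − 9.875 = -0.875.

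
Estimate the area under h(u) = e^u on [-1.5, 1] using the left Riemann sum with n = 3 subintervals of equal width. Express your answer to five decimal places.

1.59826

Δu = (1 − (-1.5))/3 = 5/6.
Left endpoints: -1.5, -2/3, 1/6.
h(-1.5) ≈ 0.22313, h(-2/3) ≈ 0.51342, h(1/6) ≈ 1.18136.
Sum = Δu · [h(-1.5) + h(-2/3) + h(1/6)].
Sum ≈ 1.59826.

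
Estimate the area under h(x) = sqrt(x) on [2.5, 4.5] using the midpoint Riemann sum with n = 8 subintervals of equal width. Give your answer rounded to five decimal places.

3.72894

Δx = (4.5 − 2.5)/8 = 0.25.
Midpoints: 2.625, 2.875, 3.125, 3.375, 3.625, 3.875, 4.125, 4.375.
h(2.625) ≈ 1.62019, h(2.875) ≈ 1.69558, h(3.125) ≈ 1.76777, h(3.375) ≈ 1.83712, h(3.625) ≈ 1.90394, h(3.875) ≈ 1.96850, h(4.125) ≈ 2.03101, h(4.375) ≈ 2.09165.
Sum = Δx · [h(2.625) + h(2.875) + h(3.125) + ...].
Sum ≈ 3.72894.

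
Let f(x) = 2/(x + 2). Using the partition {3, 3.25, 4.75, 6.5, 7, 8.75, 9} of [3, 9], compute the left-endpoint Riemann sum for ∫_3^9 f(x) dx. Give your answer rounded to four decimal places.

Subinterval widths: 0.25, 1.5, 1.75, 0.5, 1.75, 0.25.
Left endpoints: 3, 3.25, 4.75, 6.5, 7, 8.75.
f(3) = 0.4, f(3.25) = 8/21, f(4.75) = 8/27, f(6.5) = 4/17, f(7) = 2/9, f(8.75) = 8/43.
Sum = Σ Δx_i · f(x_i).
Sum ≈ 1.7430.

1.7430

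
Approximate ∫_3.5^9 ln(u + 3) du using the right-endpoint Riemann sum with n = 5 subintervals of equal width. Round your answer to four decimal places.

Δu = (9 − 3.5)/5 = 1.1.
Right endpoints: 4.6, 5.7, 6.8, 7.9, 9.
f(4.6) ≈ 2.0281, f(5.7) ≈ 2.1633, f(6.8) ≈ 2.2824, f(7.9) ≈ 2.3888, f(9) ≈ 2.4849.
Sum = Δu · [f(4.6) + f(5.7) + f(6.8) + f(7.9) + f(9)].
Sum ≈ 12.4823.

12.4823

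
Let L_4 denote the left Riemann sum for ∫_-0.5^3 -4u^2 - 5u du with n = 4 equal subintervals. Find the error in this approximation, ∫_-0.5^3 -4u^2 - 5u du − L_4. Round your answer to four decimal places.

-21.1823

Exact integral: ∫_-0.5^3 f(u) du ≈ -58.041667.
L_4 = -36.859375.
Error ≈ -58.041667 − (-36.859375) ≈ -21.1823.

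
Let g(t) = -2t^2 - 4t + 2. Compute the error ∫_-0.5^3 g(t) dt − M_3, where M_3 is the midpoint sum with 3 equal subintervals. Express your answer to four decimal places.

Exact integral: ∫_-0.5^3 g(t) dt ≈ -28.583333.
M_3 ≈ -27.789352.
Error ≈ -28.583333 − (-27.789352) ≈ -0.7940.

-0.7940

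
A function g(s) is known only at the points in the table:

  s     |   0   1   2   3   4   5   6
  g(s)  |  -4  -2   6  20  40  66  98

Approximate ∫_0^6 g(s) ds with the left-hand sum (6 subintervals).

Δs = 1.
Sum = 1·[(-4) + (-2) + 6 + 20 + 40 + 66] = 126.

126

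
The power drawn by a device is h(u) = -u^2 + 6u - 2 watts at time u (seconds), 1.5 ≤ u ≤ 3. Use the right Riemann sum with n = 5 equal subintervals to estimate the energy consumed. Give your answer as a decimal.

9.69

Δu = (3 − 1.5)/5 = 0.3.
Right endpoints: 1.8, 2.1, 2.4, 2.7, 3.
h(1.8) = 5.56, h(2.1) = 6.19, h(2.4) = 6.64, h(2.7) = 6.91, h(3) = 7.
Sum = Δu · [h(1.8) + h(2.1) + h(2.4) + h(2.7) + h(3)].
Sum = 9.69.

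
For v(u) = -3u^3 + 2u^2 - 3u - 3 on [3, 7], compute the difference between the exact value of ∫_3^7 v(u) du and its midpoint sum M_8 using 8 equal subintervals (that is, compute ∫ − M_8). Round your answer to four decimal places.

-3.5833

Exact integral: ∫_3^7 v(u) du ≈ -1601.333333.
M_8 = -1597.75.
Error ≈ -1601.333333 − (-1597.75) ≈ -3.5833.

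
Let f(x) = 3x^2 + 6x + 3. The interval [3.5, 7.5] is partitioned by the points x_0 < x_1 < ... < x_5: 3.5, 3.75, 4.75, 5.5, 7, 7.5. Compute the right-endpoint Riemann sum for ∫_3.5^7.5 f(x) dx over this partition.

607.546875

Subinterval widths: 0.25, 1, 0.75, 1.5, 0.5.
Right endpoints: 3.75, 4.75, 5.5, 7, 7.5.
f(3.75) = 67.6875, f(4.75) = 99.1875, f(5.5) = 126.75, f(7) = 192, f(7.5) = 216.75.
Sum = Σ Δx_i · f(x_i).
Sum = 607.546875.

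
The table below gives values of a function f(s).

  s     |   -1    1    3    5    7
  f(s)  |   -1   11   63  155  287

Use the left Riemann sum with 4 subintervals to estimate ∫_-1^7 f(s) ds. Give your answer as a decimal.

Δs = 2.
Sum = 2·[(-1) + 11 + 63 + 155] = 456.

456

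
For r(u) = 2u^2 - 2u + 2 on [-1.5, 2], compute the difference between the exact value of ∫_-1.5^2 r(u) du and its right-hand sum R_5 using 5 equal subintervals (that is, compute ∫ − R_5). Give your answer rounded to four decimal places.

Exact integral: ∫_-1.5^2 r(u) du ≈ 12.833333.
R_5 = 12.18.
Error ≈ 12.833333 − 12.18 ≈ 0.6533.

0.6533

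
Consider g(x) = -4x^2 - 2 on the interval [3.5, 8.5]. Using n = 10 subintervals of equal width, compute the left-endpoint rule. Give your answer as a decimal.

Δx = (8.5 − 3.5)/10 = 0.5.
Left endpoints: 3.5, 4, 4.5, 5, 5.5, 6, 6.5, 7, 7.5, 8.
g(3.5) = -51, g(4) = -66, g(4.5) = -83, g(5) = -102, g(5.5) = -123, g(6) = -146, g(6.5) = -171, g(7) = -198, g(7.5) = -227, g(8) = -258.
Sum = Δx · [g(3.5) + g(4) + g(4.5) + ...].
Sum = -712.5.

-712.5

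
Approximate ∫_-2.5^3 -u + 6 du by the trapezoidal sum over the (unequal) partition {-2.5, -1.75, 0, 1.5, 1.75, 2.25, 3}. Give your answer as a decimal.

31.625

Subinterval widths: 0.75, 1.75, 1.5, 0.25, 0.5, 0.75.
f(-2.5) = 8.5, f(-1.75) = 7.75, f(0) = 6, f(1.5) = 4.5, f(1.75) = 4.25, f(2.25) = 3.75, f(3) = 3.
On each subinterval the trapezoid contributes (Δu_i/2)·[f(u_{i-1}) + f(u_i)].
Sum = 31.625.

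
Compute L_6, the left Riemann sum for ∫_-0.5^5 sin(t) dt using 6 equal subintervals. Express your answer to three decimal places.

Δt = (5 − (-0.5))/6 = 11/12.
Left endpoints: -0.5, 5/12, 4/3, 2.25, 19/6, 49/12.
f(-0.5) ≈ -0.479, f(5/12) ≈ 0.405, f(4/3) ≈ 0.972, f(2.25) ≈ 0.778, f(19/6) ≈ -0.025, f(49/12) ≈ -0.809.
Sum = Δt · [f(-0.5) + f(5/12) + f(4/3) + ...].
Sum ≈ 0.772.

0.772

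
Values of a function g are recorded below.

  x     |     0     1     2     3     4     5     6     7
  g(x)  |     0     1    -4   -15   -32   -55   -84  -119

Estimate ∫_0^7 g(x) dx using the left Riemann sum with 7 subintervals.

-189

Δx = 1.
Sum = 1·[0 + 1 + (-4) + (-15) + (-32) + (-55) + (-84)] = -189.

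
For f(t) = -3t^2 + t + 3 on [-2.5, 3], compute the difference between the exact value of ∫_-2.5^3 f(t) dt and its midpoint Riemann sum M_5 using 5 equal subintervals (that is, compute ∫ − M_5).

Exact integral: ∫_-2.5^3 f(t) dt = -24.75.
M_5 = -23.08625.
Error = -24.75 − (-23.08625) = -1.66375.

-1.66375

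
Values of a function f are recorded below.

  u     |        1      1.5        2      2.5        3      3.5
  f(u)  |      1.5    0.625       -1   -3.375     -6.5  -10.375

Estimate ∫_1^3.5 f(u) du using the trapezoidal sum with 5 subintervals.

Δu = 0.5.
T_5 = (0.5/2)·[1.5 + 2·0.625 + 2·(-1) + 2·(-3.375) + 2·(-6.5) + (-10.375)] = -7.34375.

-7.34375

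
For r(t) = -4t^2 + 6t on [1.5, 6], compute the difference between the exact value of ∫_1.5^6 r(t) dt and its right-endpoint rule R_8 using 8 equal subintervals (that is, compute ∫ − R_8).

31.32421875

Exact integral: ∫_1.5^6 r(t) dt = -182.25.
R_8 = -213.57421875.
Error = -182.25 − (-213.57421875) = 31.32421875.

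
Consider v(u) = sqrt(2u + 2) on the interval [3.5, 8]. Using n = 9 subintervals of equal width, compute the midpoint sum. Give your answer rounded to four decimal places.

16.4569

Δu = (8 − 3.5)/9 = 0.5.
Midpoints: 3.75, 4.25, 4.75, 5.25, 5.75, 6.25, 6.75, 7.25, 7.75.
v(3.75) ≈ 3.0822, v(4.25) ≈ 3.2404, v(4.75) ≈ 3.3912, v(5.25) ≈ 3.5355, v(5.75) ≈ 3.6742, v(6.25) ≈ 3.8079, v(6.75) ≈ 3.9370, v(7.25) ≈ 4.0620, v(7.75) ≈ 4.1833.
Sum = Δu · [v(3.75) + v(4.25) + v(4.75) + ...].
Sum ≈ 16.4569.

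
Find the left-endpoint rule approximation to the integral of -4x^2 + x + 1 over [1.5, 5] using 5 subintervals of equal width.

Δx = (5 − 1.5)/5 = 0.7.
Left endpoints: 1.5, 2.2, 2.9, 3.6, 4.3.
f(1.5) = -6.5, f(2.2) = -16.16, f(2.9) = -29.74, f(3.6) = -47.24, f(4.3) = -68.66.
Sum = Δx · [f(1.5) + f(2.2) + f(2.9) + f(3.6) + f(4.3)].
Sum = -117.81.

-117.81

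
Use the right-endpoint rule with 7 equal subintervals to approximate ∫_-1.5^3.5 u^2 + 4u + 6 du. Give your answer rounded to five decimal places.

Δu = (3.5 − (-1.5))/7 = 5/7.
Right endpoints: -11/14, -1/14, 9/14, 19/14, 29/14, 39/14, 3.5.
f(-11/14) = 681/196, f(-1/14) = 1121/196, f(9/14) = 1761/196, f(19/14) = 2601/196, f(29/14) = 3641/196, f(39/14) = 4881/196, f(3.5) = 32.25.
Sum = Δu · [f(-11/14) + f(-1/14) + f(9/14) + ...].
Sum ≈ 76.55612.

76.55612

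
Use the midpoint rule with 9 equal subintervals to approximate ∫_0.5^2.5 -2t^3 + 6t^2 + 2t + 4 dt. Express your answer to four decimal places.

25.5247

Δt = (2.5 − 0.5)/9 = 2/9.
Midpoints: 11/18, 5/6, 19/18, 23/18, 1.5, 31/18, 35/18, 13/6, 43/18.
f(11/18) = 20431/2916, f(5/6) = 937/108, f(19/18) = 30455/2916, f(23/18) = 35515/2916, f(1.5) = 13.75, f(31/18) = 43811/2916, f(35/18) = 46279/2916, f(13/6) = 1745/108, f(43/18) = 45935/2916.
Sum = Δt · [f(11/18) + f(5/6) + f(19/18) + ...].
Sum ≈ 25.5247.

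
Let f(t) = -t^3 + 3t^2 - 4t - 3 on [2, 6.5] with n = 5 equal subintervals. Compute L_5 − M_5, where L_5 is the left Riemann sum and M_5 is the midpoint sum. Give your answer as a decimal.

L_5 = -195.12.
M_5 = -262.6790625.
L_5 − M_5 = 67.5590625.

67.5590625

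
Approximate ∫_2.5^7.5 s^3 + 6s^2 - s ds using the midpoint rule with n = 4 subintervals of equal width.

Δs = (7.5 − 2.5)/4 = 1.25.
Midpoints: 3.125, 4.375, 5.625, 6.875.
f(3.125) = 44025/512, f(4.375) = 99435/512, f(5.625) = 185445/512, f(6.875) = 308055/512.
Sum = Δs · [f(3.125) + f(4.375) + f(5.625) + f(6.875)].
Sum = 1555.078125.

1555.078125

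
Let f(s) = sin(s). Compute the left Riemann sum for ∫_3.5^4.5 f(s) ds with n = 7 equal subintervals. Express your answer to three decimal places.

Δs = (4.5 − 3.5)/7 = 1/7.
Left endpoints: 3.5, 51/14, 53/14, 55/14, 57/14, 59/14, 61/14.
f(3.5) ≈ -0.351, f(51/14) ≈ -0.481, f(53/14) ≈ -0.600, f(55/14) ≈ -0.708, f(57/14) ≈ -0.802, f(59/14) ≈ -0.878, f(61/14) ≈ -0.938.
Sum = Δs · [f(3.5) + f(51/14) + f(53/14) + ...].
Sum ≈ -0.680.

-0.680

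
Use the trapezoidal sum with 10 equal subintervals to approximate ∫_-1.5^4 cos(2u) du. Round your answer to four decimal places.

0.5071

Δu = (4 − (-1.5))/10 = 0.55.
f(-1.5) ≈ -0.9900, f(-0.95) ≈ -0.3233, f(-0.4) ≈ 0.6967, f(0.15) ≈ 0.9553, f(0.7) ≈ 0.1700, f(1.25) ≈ -0.8011, f(1.8) ≈ -0.8968, f(2.35) ≈ -0.0124, f(2.9) ≈ 0.8855, f(3.45) ≈ 0.8157, f(4) ≈ -0.1455.
T_10 = (Δu/2)·[f(u_0) + 2f(u_1) + ... + 2f(u_{9}) + f(u_10)].
Sum ≈ 0.5071.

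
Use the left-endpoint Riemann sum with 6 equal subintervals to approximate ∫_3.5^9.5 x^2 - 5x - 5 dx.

Δx = (9.5 − 3.5)/6 = 1.
Left endpoints: 3.5, 4.5, 5.5, 6.5, 7.5, 8.5.
f(3.5) = -10.25, f(4.5) = -7.25, f(5.5) = -2.25, f(6.5) = 4.75, f(7.5) = 13.75, f(8.5) = 24.75.
Sum = Δx · [f(3.5) + f(4.5) + f(5.5) + ...].
Sum = 23.5.

23.5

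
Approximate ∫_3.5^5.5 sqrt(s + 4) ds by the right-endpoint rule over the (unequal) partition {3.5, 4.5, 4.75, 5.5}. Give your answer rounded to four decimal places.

5.9666

Subinterval widths: 1, 0.25, 0.75.
Right endpoints: 4.5, 4.75, 5.5.
f(4.5) ≈ 2.9155, f(4.75) ≈ 2.9580, f(5.5) ≈ 3.0822.
Sum = Σ Δs_i · f(s_i).
Sum ≈ 5.9666.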